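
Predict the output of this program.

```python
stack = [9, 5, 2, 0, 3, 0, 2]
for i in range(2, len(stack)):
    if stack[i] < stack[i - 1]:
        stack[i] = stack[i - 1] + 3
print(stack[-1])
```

i=2: 2<5, stack[2] = 5+3 = 8 → [9, 5, 8, 0, 3, 0, 2]
i=3: 0<8, stack[3] = 8+3 = 11 → [9, 5, 8, 11, 3, 0, 2]
i=4: 3<11, stack[4] = 11+3 = 14 → [9, 5, 8, 11, 14, 0, 2]
i=5: 0<14, stack[5] = 14+3 = 17 → [9, 5, 8, 11, 14, 17, 2]
i=6: 2<17, stack[6] = 17+3 = 20 → [9, 5, 8, 11, 14, 17, 20]

20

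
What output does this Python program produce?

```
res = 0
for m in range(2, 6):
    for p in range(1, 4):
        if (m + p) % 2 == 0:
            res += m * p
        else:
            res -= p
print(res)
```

32

m=2,p=1: odd sum, res = 0-1 = -1
m=2,p=2: even sum, res = (-1)+4 = 3
m=2,p=3: odd sum, res = 3-3 = 0
m=3,p=1: even sum, res = 0+3 = 3
m=3,p=2: odd sum, res = 3-2 = 1
m=3,p=3: even sum, res = 1+9 = 10
m=4,p=1: odd sum, res = 10-1 = 9
m=4,p=2: even sum, res = 9+8 = 17
m=4,p=3: odd sum, res = 17-3 = 14
m=5,p=1: even sum, res = 14+5 = 19
m=5,p=2: odd sum, res = 19-2 = 17
m=5,p=3: even sum, res = 17+15 = 32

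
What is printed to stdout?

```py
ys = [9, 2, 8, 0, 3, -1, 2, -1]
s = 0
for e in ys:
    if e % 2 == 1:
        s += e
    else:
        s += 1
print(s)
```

14

e=9: odd, s = 0+9 = 9
e=2: not odd, s = 9+1 = 10
e=8: not odd, s = 10+1 = 11
e=0: not odd, s = 11+1 = 12
e=3: odd, s = 12+3 = 15
e=-1: odd, s = 15+(-1) = 14
e=2: not odd, s = 14+1 = 15
e=-1: odd, s = 15+(-1) = 14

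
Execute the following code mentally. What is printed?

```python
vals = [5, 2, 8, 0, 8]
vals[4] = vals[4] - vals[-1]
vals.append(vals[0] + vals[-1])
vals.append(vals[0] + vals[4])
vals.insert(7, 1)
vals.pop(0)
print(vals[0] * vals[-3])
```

10

vals[4] = vals[4]-vals[-1] = 8-8 = 0 → [5, 2, 8, 0, 0]
append vals[0]+vals[-1] = 5+0 = 5 → [5, 2, 8, 0, 0, 5]
append vals[0]+vals[4] = 5+0 = 5 → [5, 2, 8, 0, 0, 5, 5]
insert 1 at 7 → [5, 2, 8, 0, 0, 5, 5, 1]
pop(0) removes 5 → [2, 8, 0, 0, 5, 5, 1]
vals[0]*vals[-3] = 2*5 = 10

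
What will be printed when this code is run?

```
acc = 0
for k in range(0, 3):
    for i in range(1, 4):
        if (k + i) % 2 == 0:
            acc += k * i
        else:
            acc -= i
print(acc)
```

-2

k=0,i=1: odd sum, acc = 0-1 = -1
k=0,i=2: even sum, acc = (-1)+0 = -1
k=0,i=3: odd sum, acc = (-1)-3 = -4
k=1,i=1: even sum, acc = (-4)+1 = -3
k=1,i=2: odd sum, acc = (-3)-2 = -5
k=1,i=3: even sum, acc = (-5)+3 = -2
k=2,i=1: odd sum, acc = (-2)-1 = -3
k=2,i=2: even sum, acc = (-3)+4 = 1
k=2,i=3: odd sum, acc = 1-3 = -2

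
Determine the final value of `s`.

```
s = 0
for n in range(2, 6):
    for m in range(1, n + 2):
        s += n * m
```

n=2,m=1: s = 0+2 = 2
n=2,m=2: s = 2+4 = 6
n=2,m=3: s = 6+6 = 12
n=3,m=1: s = 12+3 = 15
n=3,m=2: s = 15+6 = 21
n=3,m=3: s = 21+9 = 30
n=3,m=4: s = 30+12 = 42
n=4,m=1: s = 42+4 = 46
n=4,m=2: s = 46+8 = 54
n=4,m=3: s = 54+12 = 66
n=4,m=4: s = 66+16 = 82
n=4,m=5: s = 82+20 = 102
n=5,m=1: s = 102+5 = 107
n=5,m=2: s = 107+10 = 117
n=5,m=3: s = 117+15 = 132
n=5,m=4: s = 132+20 = 152
n=5,m=5: s = 152+25 = 177
n=5,m=6: s = 177+30 = 207

207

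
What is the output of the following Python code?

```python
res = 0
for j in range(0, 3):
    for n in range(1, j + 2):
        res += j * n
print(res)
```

15

j=0,n=1: res = 0+0 = 0
j=1,n=1: res = 0+1 = 1
j=1,n=2: res = 1+2 = 3
j=2,n=1: res = 3+2 = 5
j=2,n=2: res = 5+4 = 9
j=2,n=3: res = 9+6 = 15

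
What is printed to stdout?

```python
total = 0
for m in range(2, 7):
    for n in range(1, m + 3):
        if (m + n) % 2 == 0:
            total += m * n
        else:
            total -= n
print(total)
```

240

m=2,n=1: odd sum, total = 0-1 = -1
m=2,n=2: even sum, total = (-1)+4 = 3
m=2,n=3: odd sum, total = 3-3 = 0
m=2,n=4: even sum, total = 0+8 = 8
m=3,n=1: even sum, total = 8+3 = 11
m=3,n=2: odd sum, total = 11-2 = 9
m=3,n=3: even sum, total = 9+9 = 18
m=3,n=4: odd sum, total = 18-4 = 14
m=3,n=5: even sum, total = 14+15 = 29
m=4,n=1: odd sum, total = 29-1 = 28
m=4,n=2: even sum, total = 28+8 = 36
m=4,n=3: odd sum, total = 36-3 = 33
m=4,n=4: even sum, total = 33+16 = 49
m=4,n=5: odd sum, total = 49-5 = 44
m=4,n=6: even sum, total = 44+24 = 68
m=5,n=1: even sum, total = 68+5 = 73
m=5,n=2: odd sum, total = 73-2 = 71
m=5,n=3: even sum, total = 71+15 = 86
m=5,n=4: odd sum, total = 86-4 = 82
m=5,n=5: even sum, total = 82+25 = 107
m=5,n=6: odd sum, total = 107-6 = 101
m=5,n=7: even sum, total = 101+35 = 136
m=6,n=1: odd sum, total = 136-1 = 135
m=6,n=2: even sum, total = 135+12 = 147
m=6,n=3: odd sum, total = 147-3 = 144
m=6,n=4: even sum, total = 144+24 = 168
m=6,n=5: odd sum, total = 168-5 = 163
m=6,n=6: even sum, total = 163+36 = 199
m=6,n=7: odd sum, total = 199-7 = 192
m=6,n=8: even sum, total = 192+48 = 240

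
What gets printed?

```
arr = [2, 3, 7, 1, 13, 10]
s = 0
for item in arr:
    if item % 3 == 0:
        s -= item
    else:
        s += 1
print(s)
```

item=2: not %3==0, s = 0+1 = 1
item=3: %3==0, s = 1-3 = -2
item=7: not %3==0, s = (-2)+1 = -1
item=1: not %3==0, s = (-1)+1 = 0
item=13: not %3==0, s = 0+1 = 1
item=10: not %3==0, s = 1+1 = 2

2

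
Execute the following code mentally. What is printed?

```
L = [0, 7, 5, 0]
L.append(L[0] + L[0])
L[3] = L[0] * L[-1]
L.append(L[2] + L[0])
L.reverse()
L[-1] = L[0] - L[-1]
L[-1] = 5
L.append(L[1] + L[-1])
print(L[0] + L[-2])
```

append L[0]+L[0] = 0+0 = 0 → [0, 7, 5, 0, 0]
L[3] = L[0]*L[-1] = 0*0 = 0 → [0, 7, 5, 0, 0]
append L[2]+L[0] = 5+0 = 5 → [0, 7, 5, 0, 0, 5]
reverse → [5, 0, 0, 5, 7, 0]
L[-1] = L[0]-L[-1] = 5-0 = 5 → [5, 0, 0, 5, 7, 5]
L[-1] = 5 → [5, 0, 0, 5, 7, 5]
append L[1]+L[-1] = 0+5 = 5 → [5, 0, 0, 5, 7, 5, 5]
L[0]+L[-2] = 5+5 = 10

10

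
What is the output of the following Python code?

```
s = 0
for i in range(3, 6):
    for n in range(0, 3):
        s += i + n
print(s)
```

i=3,n=0: s = 0+3 = 3
i=3,n=1: s = 3+4 = 7
i=3,n=2: s = 7+5 = 12
i=4,n=0: s = 12+4 = 16
i=4,n=1: s = 16+5 = 21
i=4,n=2: s = 21+6 = 27
i=5,n=0: s = 27+5 = 32
i=5,n=1: s = 32+6 = 38
i=5,n=2: s = 38+7 = 45

45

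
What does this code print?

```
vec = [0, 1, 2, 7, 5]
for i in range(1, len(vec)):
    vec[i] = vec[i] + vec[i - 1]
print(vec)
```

[0, 1, 3, 10, 15]

i=1: vec[1] = 1+0 = 1 → [0, 1, 2, 7, 5]
i=2: vec[2] = 2+1 = 3 → [0, 1, 3, 7, 5]
i=3: vec[3] = 7+3 = 10 → [0, 1, 3, 10, 5]
i=4: vec[4] = 5+10 = 15 → [0, 1, 3, 10, 15]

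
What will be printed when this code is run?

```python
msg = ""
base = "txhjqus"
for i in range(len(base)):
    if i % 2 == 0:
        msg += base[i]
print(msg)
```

thqs

i=0: add 't' → 't'
i=1: skip
i=2: add 'h' → 'th'
i=3: skip
i=4: add 'q' → 'thq'
i=5: skip
i=6: add 's' → 'thqs'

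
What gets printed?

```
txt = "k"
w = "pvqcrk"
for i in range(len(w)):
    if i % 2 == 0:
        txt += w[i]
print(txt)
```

kpqr

i=0: add 'p' → 'kp'
i=1: skip
i=2: add 'q' → 'kpq'
i=3: skip
i=4: add 'r' → 'kpqr'
i=5: skip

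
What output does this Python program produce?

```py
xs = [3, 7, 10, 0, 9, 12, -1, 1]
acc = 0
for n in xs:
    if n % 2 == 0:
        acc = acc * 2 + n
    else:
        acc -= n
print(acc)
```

-46

n=3: not even, acc = 0-3 = -3
n=7: not even, acc = (-3)-7 = -10
n=10: even, acc = (-10)*2+10 = -10
n=0: even, acc = (-10)*2+0 = -20
n=9: not even, acc = (-20)-9 = -29
n=12: even, acc = (-29)*2+12 = -46
n=-1: not even, acc = (-46)-(-1) = -45
n=1: not even, acc = (-45)-1 = -46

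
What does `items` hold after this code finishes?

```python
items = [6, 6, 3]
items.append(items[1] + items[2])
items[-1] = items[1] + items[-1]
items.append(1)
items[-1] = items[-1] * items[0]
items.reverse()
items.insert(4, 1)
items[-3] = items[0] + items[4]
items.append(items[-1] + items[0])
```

append items[1]+items[2] = 6+3 = 9 → [6, 6, 3, 9]
items[-1] = items[1]+items[-1] = 6+9 = 15 → [6, 6, 3, 15]
append 1 → [6, 6, 3, 15, 1]
items[-1] = items[-1]*items[0] = 1*6 = 6 → [6, 6, 3, 15, 6]
reverse → [6, 15, 3, 6, 6]
insert 1 at 4 → [6, 15, 3, 6, 1, 6]
items[-3] = items[0]+items[4] = 6+1 = 7 → [6, 15, 3, 7, 1, 6]
append items[-1]+items[0] = 6+6 = 12 → [6, 15, 3, 7, 1, 6, 12]

[6, 15, 3, 7, 1, 6, 12]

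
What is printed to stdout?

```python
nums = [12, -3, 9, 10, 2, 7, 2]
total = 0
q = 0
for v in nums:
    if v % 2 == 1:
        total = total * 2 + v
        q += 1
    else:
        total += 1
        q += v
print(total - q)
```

v=12: not odd, total = 0+1 = 1; q=12
v=-3: odd, total = 1*2+(-3) = -1; q=13
v=9: odd, total = (-1)*2+9 = 7; q=14
v=10: not odd, total = 7+1 = 8; q=24
v=2: not odd, total = 8+1 = 9; q=26
v=7: odd, total = 9*2+7 = 25; q=27
v=2: not odd, total = 25+1 = 26; q=29
total-q = 26-29 = -3

-3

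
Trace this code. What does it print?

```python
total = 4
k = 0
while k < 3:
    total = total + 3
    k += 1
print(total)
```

k=0: total = 4+3 = 7
k=1: total = 7+3 = 10
k=2: total = 10+3 = 13

13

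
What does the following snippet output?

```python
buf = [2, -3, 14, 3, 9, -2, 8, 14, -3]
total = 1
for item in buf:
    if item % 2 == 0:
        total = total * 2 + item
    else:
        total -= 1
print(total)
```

165

item=2: even, total = 1*2+2 = 4
item=-3: not even, total = 4-1 = 3
item=14: even, total = 3*2+14 = 20
item=3: not even, total = 20-1 = 19
item=9: not even, total = 19-1 = 18
item=-2: even, total = 18*2+(-2) = 34
item=8: even, total = 34*2+8 = 76
item=14: even, total = 76*2+14 = 166
item=-3: not even, total = 166-1 = 165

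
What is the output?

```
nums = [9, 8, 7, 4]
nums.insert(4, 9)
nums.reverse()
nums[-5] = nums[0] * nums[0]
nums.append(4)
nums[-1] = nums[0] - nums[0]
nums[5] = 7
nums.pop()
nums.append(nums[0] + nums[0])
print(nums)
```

insert 9 at 4 → [9, 8, 7, 4, 9]
reverse → [9, 4, 7, 8, 9]
nums[-5] = nums[0]*nums[0] = 9*9 = 81 → [81, 4, 7, 8, 9]
append 4 → [81, 4, 7, 8, 9, 4]
nums[-1] = nums[0]-nums[0] = 81-81 = 0 → [81, 4, 7, 8, 9, 0]
nums[5] = 7 → [81, 4, 7, 8, 9, 7]
pop() removes 7 → [81, 4, 7, 8, 9]
append nums[0]+nums[0] = 81+81 = 162 → [81, 4, 7, 8, 9, 162]

[81, 4, 7, 8, 9, 162]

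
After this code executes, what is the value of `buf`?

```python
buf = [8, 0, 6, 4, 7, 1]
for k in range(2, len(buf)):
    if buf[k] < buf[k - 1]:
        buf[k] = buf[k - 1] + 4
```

[8, 0, 6, 10, 14, 18]

k=2: 6>=0, unchanged → [8, 0, 6, 4, 7, 1]
k=3: 4<6, buf[3] = 6+4 = 10 → [8, 0, 6, 10, 7, 1]
k=4: 7<10, buf[4] = 10+4 = 14 → [8, 0, 6, 10, 14, 1]
k=5: 1<14, buf[5] = 14+4 = 18 → [8, 0, 6, 10, 14, 18]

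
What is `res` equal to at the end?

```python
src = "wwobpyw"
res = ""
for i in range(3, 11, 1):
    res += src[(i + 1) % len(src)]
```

'pywwwobp'

i=3: add src[4]='p' → 'p'
i=4: add src[5]='y' → 'py'
i=5: add src[6]='w' → 'pyw'
i=6: add src[0]='w' → 'pyww'
i=7: add src[1]='w' → 'pywww'
i=8: add src[2]='o' → 'pywwwo'
i=9: add src[3]='b' → 'pywwwob'
i=10: add src[4]='p' → 'pywwwobp'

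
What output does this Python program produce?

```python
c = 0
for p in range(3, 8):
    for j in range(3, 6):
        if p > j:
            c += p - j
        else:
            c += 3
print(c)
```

37

p=3,j=3: not 3>3, c = 0+3 = 3
p=3,j=4: not 3>4, c = 3+3 = 6
p=3,j=5: not 3>5, c = 6+3 = 9
p=4,j=3: 4>3, c = 9+1 = 10
p=4,j=4: not 4>4, c = 10+3 = 13
p=4,j=5: not 4>5, c = 13+3 = 16
p=5,j=3: 5>3, c = 16+2 = 18
p=5,j=4: 5>4, c = 18+1 = 19
p=5,j=5: not 5>5, c = 19+3 = 22
p=6,j=3: 6>3, c = 22+3 = 25
p=6,j=4: 6>4, c = 25+2 = 27
p=6,j=5: 6>5, c = 27+1 = 28
p=7,j=3: 7>3, c = 28+4 = 32
p=7,j=4: 7>4, c = 32+3 = 35
p=7,j=5: 7>5, c = 35+2 = 37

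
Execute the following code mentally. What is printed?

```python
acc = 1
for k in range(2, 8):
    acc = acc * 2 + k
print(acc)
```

247

k=2: acc = 1*2+2 = 4
k=3: acc = 4*2+3 = 11
k=4: acc = 11*2+4 = 26
k=5: acc = 26*2+5 = 57
k=6: acc = 57*2+6 = 120
k=7: acc = 120*2+7 = 247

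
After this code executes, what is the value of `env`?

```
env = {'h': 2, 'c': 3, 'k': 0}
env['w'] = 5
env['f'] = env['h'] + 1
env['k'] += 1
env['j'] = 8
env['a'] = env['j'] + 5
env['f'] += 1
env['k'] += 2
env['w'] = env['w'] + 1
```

{'h': 2, 'c': 3, 'k': 3, 'w': 6, 'f': 4, 'j': 8, 'a': 13}

env['w'] = 5 → {'h': 2, 'c': 3, 'k': 0, 'w': 5}
env['f'] = env['h']+1 = 3 → {'h': 2, 'c': 3, 'k': 0, 'w': 5, 'f': 3}
env['k'] = 0+1 = 1 → {'h': 2, 'c': 3, 'k': 1, 'w': 5, 'f': 3}
env['j'] = 8 → {'h': 2, 'c': 3, 'k': 1, 'w': 5, 'f': 3, 'j': 8}
env['a'] = env['j']+5 = 13 → {'h': 2, 'c': 3, 'k': 1, 'w': 5, 'f': 3, 'j': 8, 'a': 13}
env['f'] = 3+1 = 4 → {'h': 2, 'c': 3, 'k': 1, 'w': 5, 'f': 4, 'j': 8, 'a': 13}
env['k'] = 1+2 = 3 → {'h': 2, 'c': 3, 'k': 3, 'w': 5, 'f': 4, 'j': 8, 'a': 13}
env['w'] = env['w']+1 = 6 → {'h': 2, 'c': 3, 'k': 3, 'w': 6, 'f': 4, 'j': 8, 'a': 13}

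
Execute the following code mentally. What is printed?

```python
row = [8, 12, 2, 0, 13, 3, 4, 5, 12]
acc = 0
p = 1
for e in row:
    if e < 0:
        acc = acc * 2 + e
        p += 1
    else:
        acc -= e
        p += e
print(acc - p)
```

-119

e=8: not <0, acc = 0-8 = -8; p=9
e=12: not <0, acc = (-8)-12 = -20; p=21
e=2: not <0, acc = (-20)-2 = -22; p=23
e=0: not <0, acc = (-22)-0 = -22; p=23
e=13: not <0, acc = (-22)-13 = -35; p=36
e=3: not <0, acc = (-35)-3 = -38; p=39
e=4: not <0, acc = (-38)-4 = -42; p=43
e=5: not <0, acc = (-42)-5 = -47; p=48
e=12: not <0, acc = (-47)-12 = -59; p=60
acc-p = (-59)-60 = -119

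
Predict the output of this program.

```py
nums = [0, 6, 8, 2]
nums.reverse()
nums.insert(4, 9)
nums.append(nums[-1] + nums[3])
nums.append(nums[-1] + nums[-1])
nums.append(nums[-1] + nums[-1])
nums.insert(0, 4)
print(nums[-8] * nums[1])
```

reverse → [2, 8, 6, 0]
insert 9 at 4 → [2, 8, 6, 0, 9]
append nums[-1]+nums[3] = 9+0 = 9 → [2, 8, 6, 0, 9, 9]
append nums[-1]+nums[-1] = 9+9 = 18 → [2, 8, 6, 0, 9, 9, 18]
append nums[-1]+nums[-1] = 18+18 = 36 → [2, 8, 6, 0, 9, 9, 18, 36]
insert 4 at 0 → [4, 2, 8, 6, 0, 9, 9, 18, 36]
nums[-8]*nums[1] = 2*2 = 4

4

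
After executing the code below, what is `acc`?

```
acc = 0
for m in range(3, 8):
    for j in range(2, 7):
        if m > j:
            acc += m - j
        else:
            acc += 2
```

55

m=3,j=2: 3>2, acc = 0+1 = 1
m=3,j=3: not 3>3, acc = 1+2 = 3
m=3,j=4: not 3>4, acc = 3+2 = 5
m=3,j=5: not 3>5, acc = 5+2 = 7
m=3,j=6: not 3>6, acc = 7+2 = 9
m=4,j=2: 4>2, acc = 9+2 = 11
m=4,j=3: 4>3, acc = 11+1 = 12
m=4,j=4: not 4>4, acc = 12+2 = 14
m=4,j=5: not 4>5, acc = 14+2 = 16
m=4,j=6: not 4>6, acc = 16+2 = 18
m=5,j=2: 5>2, acc = 18+3 = 21
m=5,j=3: 5>3, acc = 21+2 = 23
m=5,j=4: 5>4, acc = 23+1 = 24
m=5,j=5: not 5>5, acc = 24+2 = 26
m=5,j=6: not 5>6, acc = 26+2 = 28
m=6,j=2: 6>2, acc = 28+4 = 32
m=6,j=3: 6>3, acc = 32+3 = 35
m=6,j=4: 6>4, acc = 35+2 = 37
m=6,j=5: 6>5, acc = 37+1 = 38
m=6,j=6: not 6>6, acc = 38+2 = 40
m=7,j=2: 7>2, acc = 40+5 = 45
m=7,j=3: 7>3, acc = 45+4 = 49
m=7,j=4: 7>4, acc = 49+3 = 52
m=7,j=5: 7>5, acc = 52+2 = 54
m=7,j=6: 7>6, acc = 54+1 = 55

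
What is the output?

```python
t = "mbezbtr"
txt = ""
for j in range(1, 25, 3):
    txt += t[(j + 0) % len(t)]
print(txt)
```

bbmzretb

j=1: add t[1]='b' → 'b'
j=4: add t[4]='b' → 'bb'
j=7: add t[0]='m' → 'bbm'
j=10: add t[3]='z' → 'bbmz'
j=13: add t[6]='r' → 'bbmzr'
j=16: add t[2]='e' → 'bbmzre'
j=19: add t[5]='t' → 'bbmzret'
j=22: add t[1]='b' → 'bbmzretb'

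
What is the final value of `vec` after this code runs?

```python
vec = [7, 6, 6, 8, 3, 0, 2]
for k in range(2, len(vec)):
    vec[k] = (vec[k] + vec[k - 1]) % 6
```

[7, 6, 0, 2, 5, 5, 1]

k=2: vec[2] = (6+6)%6 = 0 → [7, 6, 0, 8, 3, 0, 2]
k=3: vec[3] = (8+0)%6 = 2 → [7, 6, 0, 2, 3, 0, 2]
k=4: vec[4] = (3+2)%6 = 5 → [7, 6, 0, 2, 5, 0, 2]
k=5: vec[5] = (0+5)%6 = 5 → [7, 6, 0, 2, 5, 5, 2]
k=6: vec[6] = (2+5)%6 = 1 → [7, 6, 0, 2, 5, 5, 1]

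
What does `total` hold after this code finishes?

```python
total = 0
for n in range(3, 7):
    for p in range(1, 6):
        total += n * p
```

n=3,p=1: total = 0+3 = 3
n=3,p=2: total = 3+6 = 9
n=3,p=3: total = 9+9 = 18
n=3,p=4: total = 18+12 = 30
n=3,p=5: total = 30+15 = 45
n=4,p=1: total = 45+4 = 49
n=4,p=2: total = 49+8 = 57
n=4,p=3: total = 57+12 = 69
n=4,p=4: total = 69+16 = 85
n=4,p=5: total = 85+20 = 105
n=5,p=1: total = 105+5 = 110
n=5,p=2: total = 110+10 = 120
n=5,p=3: total = 120+15 = 135
n=5,p=4: total = 135+20 = 155
n=5,p=5: total = 155+25 = 180
n=6,p=1: total = 180+6 = 186
n=6,p=2: total = 186+12 = 198
n=6,p=3: total = 198+18 = 216
n=6,p=4: total = 216+24 = 240
n=6,p=5: total = 240+30 = 270

270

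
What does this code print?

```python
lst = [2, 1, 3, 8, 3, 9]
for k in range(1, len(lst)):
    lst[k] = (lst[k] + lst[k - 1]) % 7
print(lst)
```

k=1: lst[1] = (1+2)%7 = 3 → [2, 3, 3, 8, 3, 9]
k=2: lst[2] = (3+3)%7 = 6 → [2, 3, 6, 8, 3, 9]
k=3: lst[3] = (8+6)%7 = 0 → [2, 3, 6, 0, 3, 9]
k=4: lst[4] = (3+0)%7 = 3 → [2, 3, 6, 0, 3, 9]
k=5: lst[5] = (9+3)%7 = 5 → [2, 3, 6, 0, 3, 5]

[2, 3, 6, 0, 3, 5]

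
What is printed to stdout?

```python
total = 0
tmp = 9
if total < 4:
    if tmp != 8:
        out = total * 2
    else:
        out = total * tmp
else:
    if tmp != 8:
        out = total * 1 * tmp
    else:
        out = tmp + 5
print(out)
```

total=0, tmp=9
total < 4 is True; tmp != 8 is True
→ out = total * 2 = 0

0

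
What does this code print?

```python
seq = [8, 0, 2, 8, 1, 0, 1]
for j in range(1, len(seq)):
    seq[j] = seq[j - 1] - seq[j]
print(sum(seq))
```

j=1: seq[1] = 8-0 = 8 → [8, 8, 2, 8, 1, 0, 1]
j=2: seq[2] = 8-2 = 6 → [8, 8, 6, 8, 1, 0, 1]
j=3: seq[3] = 6-8 = -2 → [8, 8, 6, -2, 1, 0, 1]
j=4: seq[4] = (-2)-1 = -3 → [8, 8, 6, -2, -3, 0, 1]
j=5: seq[5] = (-3)-0 = -3 → [8, 8, 6, -2, -3, -3, 1]
j=6: seq[6] = (-3)-1 = -4 → [8, 8, 6, -2, -3, -3, -4]
sum = 10

10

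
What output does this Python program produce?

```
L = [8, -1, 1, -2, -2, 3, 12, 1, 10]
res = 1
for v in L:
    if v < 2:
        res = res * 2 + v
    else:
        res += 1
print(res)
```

50

v=8: not <2, res = 1+1 = 2
v=-1: <2, res = 2*2+(-1) = 3
v=1: <2, res = 3*2+1 = 7
v=-2: <2, res = 7*2+(-2) = 12
v=-2: <2, res = 12*2+(-2) = 22
v=3: not <2, res = 22+1 = 23
v=12: not <2, res = 23+1 = 24
v=1: <2, res = 24*2+1 = 49
v=10: not <2, res = 49+1 = 50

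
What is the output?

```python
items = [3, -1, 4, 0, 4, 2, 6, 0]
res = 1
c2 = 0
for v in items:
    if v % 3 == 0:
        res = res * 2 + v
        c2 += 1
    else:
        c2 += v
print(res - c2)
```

v=3: %3==0, res = 1*2+3 = 5; c2=1
v=-1: not %3==0; c2=0
v=4: not %3==0; c2=4
v=0: %3==0, res = 5*2+0 = 10; c2=5
v=4: not %3==0; c2=9
v=2: not %3==0; c2=11
v=6: %3==0, res = 10*2+6 = 26; c2=12
v=0: %3==0, res = 26*2+0 = 52; c2=13
res-c2 = 52-13 = 39

39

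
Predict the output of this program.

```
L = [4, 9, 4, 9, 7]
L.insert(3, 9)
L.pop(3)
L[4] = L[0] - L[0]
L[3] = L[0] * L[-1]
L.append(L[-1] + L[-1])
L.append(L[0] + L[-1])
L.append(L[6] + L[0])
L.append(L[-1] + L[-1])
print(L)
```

[4, 9, 4, 0, 0, 0, 4, 8, 16]

insert 9 at 3 → [4, 9, 4, 9, 9, 7]
pop(3) removes 9 → [4, 9, 4, 9, 7]
L[4] = L[0]-L[0] = 4-4 = 0 → [4, 9, 4, 9, 0]
L[3] = L[0]*L[-1] = 4*0 = 0 → [4, 9, 4, 0, 0]
append L[-1]+L[-1] = 0+0 = 0 → [4, 9, 4, 0, 0, 0]
append L[0]+L[-1] = 4+0 = 4 → [4, 9, 4, 0, 0, 0, 4]
append L[6]+L[0] = 4+4 = 8 → [4, 9, 4, 0, 0, 0, 4, 8]
append L[-1]+L[-1] = 8+8 = 16 → [4, 9, 4, 0, 0, 0, 4, 8, 16]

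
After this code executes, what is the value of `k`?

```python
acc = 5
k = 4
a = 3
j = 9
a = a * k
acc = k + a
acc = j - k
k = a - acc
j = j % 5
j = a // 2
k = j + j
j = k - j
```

12

a = 3*4 = 12
acc = 4+12 = 16
acc = 9-4 = 5
k = 12-5 = 7
j = 9%5 = 4
j = 12//2 = 6
k = 6+6 = 12
j = 12-6 = 6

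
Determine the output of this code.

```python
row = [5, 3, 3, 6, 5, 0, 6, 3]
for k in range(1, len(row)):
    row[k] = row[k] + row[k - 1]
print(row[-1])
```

31

k=1: row[1] = 3+5 = 8 → [5, 8, 3, 6, 5, 0, 6, 3]
k=2: row[2] = 3+8 = 11 → [5, 8, 11, 6, 5, 0, 6, 3]
k=3: row[3] = 6+11 = 17 → [5, 8, 11, 17, 5, 0, 6, 3]
k=4: row[4] = 5+17 = 22 → [5, 8, 11, 17, 22, 0, 6, 3]
k=5: row[5] = 0+22 = 22 → [5, 8, 11, 17, 22, 22, 6, 3]
k=6: row[6] = 6+22 = 28 → [5, 8, 11, 17, 22, 22, 28, 3]
k=7: row[7] = 3+28 = 31 → [5, 8, 11, 17, 22, 22, 28, 31]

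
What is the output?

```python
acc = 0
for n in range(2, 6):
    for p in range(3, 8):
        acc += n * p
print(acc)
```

n=2,p=3: acc = 0+6 = 6
n=2,p=4: acc = 6+8 = 14
n=2,p=5: acc = 14+10 = 24
n=2,p=6: acc = 24+12 = 36
n=2,p=7: acc = 36+14 = 50
n=3,p=3: acc = 50+9 = 59
n=3,p=4: acc = 59+12 = 71
n=3,p=5: acc = 71+15 = 86
n=3,p=6: acc = 86+18 = 104
n=3,p=7: acc = 104+21 = 125
n=4,p=3: acc = 125+12 = 137
n=4,p=4: acc = 137+16 = 153
n=4,p=5: acc = 153+20 = 173
n=4,p=6: acc = 173+24 = 197
n=4,p=7: acc = 197+28 = 225
n=5,p=3: acc = 225+15 = 240
n=5,p=4: acc = 240+20 = 260
n=5,p=5: acc = 260+25 = 285
n=5,p=6: acc = 285+30 = 315
n=5,p=7: acc = 315+35 = 350

350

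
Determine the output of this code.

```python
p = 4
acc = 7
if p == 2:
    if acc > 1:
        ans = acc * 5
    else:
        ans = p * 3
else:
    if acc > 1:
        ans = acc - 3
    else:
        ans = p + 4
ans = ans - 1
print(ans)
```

p=4, acc=7
p == 2 is False; acc > 1 is True
→ ans = acc - 3 = 4
ans = 4-1 = 3

3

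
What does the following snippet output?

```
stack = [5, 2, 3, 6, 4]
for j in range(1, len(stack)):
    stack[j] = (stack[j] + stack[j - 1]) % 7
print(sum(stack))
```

16

j=1: stack[1] = (2+5)%7 = 0 → [5, 0, 3, 6, 4]
j=2: stack[2] = (3+0)%7 = 3 → [5, 0, 3, 6, 4]
j=3: stack[3] = (6+3)%7 = 2 → [5, 0, 3, 2, 4]
j=4: stack[4] = (4+2)%7 = 6 → [5, 0, 3, 2, 6]
sum = 16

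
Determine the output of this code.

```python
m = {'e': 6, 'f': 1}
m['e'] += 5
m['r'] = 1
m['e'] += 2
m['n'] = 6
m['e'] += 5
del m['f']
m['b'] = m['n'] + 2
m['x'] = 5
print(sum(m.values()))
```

38

m['e'] = 6+5 = 11 → {'e': 11, 'f': 1}
m['r'] = 1 → {'e': 11, 'f': 1, 'r': 1}
m['e'] = 11+2 = 13 → {'e': 13, 'f': 1, 'r': 1}
m['n'] = 6 → {'e': 13, 'f': 1, 'r': 1, 'n': 6}
m['e'] = 13+5 = 18 → {'e': 18, 'f': 1, 'r': 1, 'n': 6}
del 'f' → {'e': 18, 'r': 1, 'n': 6}
m['b'] = m['n']+2 = 8 → {'e': 18, 'r': 1, 'n': 6, 'b': 8}
m['x'] = 5 → {'e': 18, 'r': 1, 'n': 6, 'b': 8, 'x': 5}
sum of values = 38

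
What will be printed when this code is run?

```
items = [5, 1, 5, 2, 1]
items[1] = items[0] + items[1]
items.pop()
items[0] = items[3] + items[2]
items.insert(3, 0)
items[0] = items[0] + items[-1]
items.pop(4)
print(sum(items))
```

20

items[1] = items[0]+items[1] = 5+1 = 6 → [5, 6, 5, 2, 1]
pop() removes 1 → [5, 6, 5, 2]
items[0] = items[3]+items[2] = 2+5 = 7 → [7, 6, 5, 2]
insert 0 at 3 → [7, 6, 5, 0, 2]
items[0] = items[0]+items[-1] = 7+2 = 9 → [9, 6, 5, 0, 2]
pop(4) removes 2 → [9, 6, 5, 0]
sum = 20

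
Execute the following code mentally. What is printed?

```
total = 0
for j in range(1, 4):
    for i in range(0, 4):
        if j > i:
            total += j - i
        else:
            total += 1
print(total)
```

16

j=1,i=0: 1>0, total = 0+1 = 1
j=1,i=1: not 1>1, total = 1+1 = 2
j=1,i=2: not 1>2, total = 2+1 = 3
j=1,i=3: not 1>3, total = 3+1 = 4
j=2,i=0: 2>0, total = 4+2 = 6
j=2,i=1: 2>1, total = 6+1 = 7
j=2,i=2: not 2>2, total = 7+1 = 8
j=2,i=3: not 2>3, total = 8+1 = 9
j=3,i=0: 3>0, total = 9+3 = 12
j=3,i=1: 3>1, total = 12+2 = 14
j=3,i=2: 3>2, total = 14+1 = 15
j=3,i=3: not 3>3, total = 15+1 = 16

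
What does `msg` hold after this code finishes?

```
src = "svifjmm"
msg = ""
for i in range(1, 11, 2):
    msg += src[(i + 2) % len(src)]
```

i=1: add src[3]='f' → 'f'
i=3: add src[5]='m' → 'fm'
i=5: add src[0]='s' → 'fms'
i=7: add src[2]='i' → 'fmsi'
i=9: add src[4]='j' → 'fmsij'

'fmsij'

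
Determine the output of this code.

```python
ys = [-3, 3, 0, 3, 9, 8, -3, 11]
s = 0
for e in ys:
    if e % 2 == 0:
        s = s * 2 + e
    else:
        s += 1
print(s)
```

22

e=-3: not even, s = 0+1 = 1
e=3: not even, s = 1+1 = 2
e=0: even, s = 2*2+0 = 4
e=3: not even, s = 4+1 = 5
e=9: not even, s = 5+1 = 6
e=8: even, s = 6*2+8 = 20
e=-3: not even, s = 20+1 = 21
e=11: not even, s = 21+1 = 22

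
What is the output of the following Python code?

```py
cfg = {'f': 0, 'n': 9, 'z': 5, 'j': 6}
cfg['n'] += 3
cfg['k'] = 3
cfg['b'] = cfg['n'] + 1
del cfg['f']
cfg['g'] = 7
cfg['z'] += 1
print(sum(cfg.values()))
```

cfg['n'] = 9+3 = 12 → {'f': 0, 'n': 12, 'z': 5, 'j': 6}
cfg['k'] = 3 → {'f': 0, 'n': 12, 'z': 5, 'j': 6, 'k': 3}
cfg['b'] = cfg['n']+1 = 13 → {'f': 0, 'n': 12, 'z': 5, 'j': 6, 'k': 3, 'b': 13}
del 'f' → {'n': 12, 'z': 5, 'j': 6, 'k': 3, 'b': 13}
cfg['g'] = 7 → {'n': 12, 'z': 5, 'j': 6, 'k': 3, 'b': 13, 'g': 7}
cfg['z'] = 5+1 = 6 → {'n': 12, 'z': 6, 'j': 6, 'k': 3, 'b': 13, 'g': 7}
sum of values = 47

47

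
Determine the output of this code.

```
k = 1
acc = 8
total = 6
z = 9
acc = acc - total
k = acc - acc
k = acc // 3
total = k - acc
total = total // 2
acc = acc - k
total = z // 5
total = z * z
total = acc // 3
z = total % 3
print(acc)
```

2

acc = 8-6 = 2
k = 2-2 = 0
k = 2//3 = 0
total = 0-2 = -2
total = (-2)//2 = -1
acc = 2-0 = 2
total = 9//5 = 1
total = 9*9 = 81
total = 2//3 = 0
z = 0%3 = 0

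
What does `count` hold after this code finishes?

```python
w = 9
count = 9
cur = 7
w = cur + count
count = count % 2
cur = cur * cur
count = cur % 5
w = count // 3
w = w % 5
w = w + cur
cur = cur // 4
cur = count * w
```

w = 7+9 = 16
count = 9%2 = 1
cur = 7*7 = 49
count = 49%5 = 4
w = 4//3 = 1
w = 1%5 = 1
w = 1+49 = 50
cur = 49//4 = 12
cur = 4*50 = 200

4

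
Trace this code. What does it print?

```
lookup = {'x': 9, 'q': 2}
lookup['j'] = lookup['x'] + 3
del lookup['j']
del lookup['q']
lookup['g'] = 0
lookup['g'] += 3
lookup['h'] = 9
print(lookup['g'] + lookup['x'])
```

12

lookup['j'] = lookup['x']+3 = 12 → {'x': 9, 'q': 2, 'j': 12}
del 'j' → {'x': 9, 'q': 2}
del 'q' → {'x': 9}
lookup['g'] = 0 → {'x': 9, 'g': 0}
lookup['g'] = 0+3 = 3 → {'x': 9, 'g': 3}
lookup['h'] = 9 → {'x': 9, 'g': 3, 'h': 9}
lookup['g']+lookup['x'] = 3+9 = 12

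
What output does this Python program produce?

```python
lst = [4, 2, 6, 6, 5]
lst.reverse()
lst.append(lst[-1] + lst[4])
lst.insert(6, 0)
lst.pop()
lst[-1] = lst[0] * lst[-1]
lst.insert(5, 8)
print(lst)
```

reverse → [5, 6, 6, 2, 4]
append lst[-1]+lst[4] = 4+4 = 8 → [5, 6, 6, 2, 4, 8]
insert 0 at 6 → [5, 6, 6, 2, 4, 8, 0]
pop() removes 0 → [5, 6, 6, 2, 4, 8]
lst[-1] = lst[0]*lst[-1] = 5*8 = 40 → [5, 6, 6, 2, 4, 40]
insert 8 at 5 → [5, 6, 6, 2, 4, 8, 40]

[5, 6, 6, 2, 4, 8, 40]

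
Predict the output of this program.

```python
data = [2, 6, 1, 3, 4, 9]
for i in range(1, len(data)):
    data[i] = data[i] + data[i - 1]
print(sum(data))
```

i=1: data[1] = 6+2 = 8 → [2, 8, 1, 3, 4, 9]
i=2: data[2] = 1+8 = 9 → [2, 8, 9, 3, 4, 9]
i=3: data[3] = 3+9 = 12 → [2, 8, 9, 12, 4, 9]
i=4: data[4] = 4+12 = 16 → [2, 8, 9, 12, 16, 9]
i=5: data[5] = 9+16 = 25 → [2, 8, 9, 12, 16, 25]
sum = 72

72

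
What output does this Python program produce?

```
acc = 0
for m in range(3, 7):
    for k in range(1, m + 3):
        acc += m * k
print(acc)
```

485

m=3,k=1: acc = 0+3 = 3
m=3,k=2: acc = 3+6 = 9
m=3,k=3: acc = 9+9 = 18
m=3,k=4: acc = 18+12 = 30
m=3,k=5: acc = 30+15 = 45
m=4,k=1: acc = 45+4 = 49
m=4,k=2: acc = 49+8 = 57
m=4,k=3: acc = 57+12 = 69
m=4,k=4: acc = 69+16 = 85
m=4,k=5: acc = 85+20 = 105
m=4,k=6: acc = 105+24 = 129
m=5,k=1: acc = 129+5 = 134
m=5,k=2: acc = 134+10 = 144
m=5,k=3: acc = 144+15 = 159
m=5,k=4: acc = 159+20 = 179
m=5,k=5: acc = 179+25 = 204
m=5,k=6: acc = 204+30 = 234
m=5,k=7: acc = 234+35 = 269
m=6,k=1: acc = 269+6 = 275
m=6,k=2: acc = 275+12 = 287
m=6,k=3: acc = 287+18 = 305
m=6,k=4: acc = 305+24 = 329
m=6,k=5: acc = 329+30 = 359
m=6,k=6: acc = 359+36 = 395
m=6,k=7: acc = 395+42 = 437
m=6,k=8: acc = 437+48 = 485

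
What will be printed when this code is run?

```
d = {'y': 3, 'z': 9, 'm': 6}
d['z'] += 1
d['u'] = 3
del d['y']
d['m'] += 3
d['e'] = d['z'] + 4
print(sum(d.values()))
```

d['z'] = 9+1 = 10 → {'y': 3, 'z': 10, 'm': 6}
d['u'] = 3 → {'y': 3, 'z': 10, 'm': 6, 'u': 3}
del 'y' → {'z': 10, 'm': 6, 'u': 3}
d['m'] = 6+3 = 9 → {'z': 10, 'm': 9, 'u': 3}
d['e'] = d['z']+4 = 14 → {'z': 10, 'm': 9, 'u': 3, 'e': 14}
sum of values = 36

36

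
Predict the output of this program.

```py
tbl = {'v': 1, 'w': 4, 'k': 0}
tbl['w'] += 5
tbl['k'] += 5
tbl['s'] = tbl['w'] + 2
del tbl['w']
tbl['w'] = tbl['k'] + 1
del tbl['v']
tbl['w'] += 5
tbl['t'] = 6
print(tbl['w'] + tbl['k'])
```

tbl['w'] = 4+5 = 9 → {'v': 1, 'w': 9, 'k': 0}
tbl['k'] = 0+5 = 5 → {'v': 1, 'w': 9, 'k': 5}
tbl['s'] = tbl['w']+2 = 11 → {'v': 1, 'w': 9, 'k': 5, 's': 11}
del 'w' → {'v': 1, 'k': 5, 's': 11}
tbl['w'] = tbl['k']+1 = 6 → {'v': 1, 'k': 5, 's': 11, 'w': 6}
del 'v' → {'k': 5, 's': 11, 'w': 6}
tbl['w'] = 6+5 = 11 → {'k': 5, 's': 11, 'w': 11}
tbl['t'] = 6 → {'k': 5, 's': 11, 'w': 11, 't': 6}
tbl['w']+tbl['k'] = 11+5 = 16

16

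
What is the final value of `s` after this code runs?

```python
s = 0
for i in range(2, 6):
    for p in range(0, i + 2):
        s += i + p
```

134

i=2,p=0: s = 0+2 = 2
i=2,p=1: s = 2+3 = 5
i=2,p=2: s = 5+4 = 9
i=2,p=3: s = 9+5 = 14
i=3,p=0: s = 14+3 = 17
i=3,p=1: s = 17+4 = 21
i=3,p=2: s = 21+5 = 26
i=3,p=3: s = 26+6 = 32
i=3,p=4: s = 32+7 = 39
i=4,p=0: s = 39+4 = 43
i=4,p=1: s = 43+5 = 48
i=4,p=2: s = 48+6 = 54
i=4,p=3: s = 54+7 = 61
i=4,p=4: s = 61+8 = 69
i=4,p=5: s = 69+9 = 78
i=5,p=0: s = 78+5 = 83
i=5,p=1: s = 83+6 = 89
i=5,p=2: s = 89+7 = 96
i=5,p=3: s = 96+8 = 104
i=5,p=4: s = 104+9 = 113
i=5,p=5: s = 113+10 = 123
i=5,p=6: s = 123+11 = 134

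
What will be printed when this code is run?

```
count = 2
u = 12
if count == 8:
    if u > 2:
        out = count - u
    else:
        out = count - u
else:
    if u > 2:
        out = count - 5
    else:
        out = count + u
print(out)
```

count=2, u=12
count == 8 is False; u > 2 is True
→ out = count - 5 = -3

-3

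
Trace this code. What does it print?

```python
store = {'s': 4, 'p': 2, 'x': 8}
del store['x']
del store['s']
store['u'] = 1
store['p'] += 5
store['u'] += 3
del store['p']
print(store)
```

{'u': 4}

del 'x' → {'s': 4, 'p': 2}
del 's' → {'p': 2}
store['u'] = 1 → {'p': 2, 'u': 1}
store['p'] = 2+5 = 7 → {'p': 7, 'u': 1}
store['u'] = 1+3 = 4 → {'p': 7, 'u': 4}
del 'p' → {'u': 4}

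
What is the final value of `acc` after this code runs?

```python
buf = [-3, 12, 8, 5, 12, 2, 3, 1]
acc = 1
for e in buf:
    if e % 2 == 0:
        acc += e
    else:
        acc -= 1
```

31

e=-3: not even, acc = 1-1 = 0
e=12: even, acc = 0+12 = 12
e=8: even, acc = 12+8 = 20
e=5: not even, acc = 20-1 = 19
e=12: even, acc = 19+12 = 31
e=2: even, acc = 31+2 = 33
e=3: not even, acc = 33-1 = 32
e=1: not even, acc = 32-1 = 31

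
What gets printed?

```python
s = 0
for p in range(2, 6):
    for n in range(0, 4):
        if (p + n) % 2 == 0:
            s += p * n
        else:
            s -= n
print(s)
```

32

p=2,n=0: even sum, s = 0+0 = 0
p=2,n=1: odd sum, s = 0-1 = -1
p=2,n=2: even sum, s = (-1)+4 = 3
p=2,n=3: odd sum, s = 3-3 = 0
p=3,n=0: odd sum, s = 0-0 = 0
p=3,n=1: even sum, s = 0+3 = 3
p=3,n=2: odd sum, s = 3-2 = 1
p=3,n=3: even sum, s = 1+9 = 10
p=4,n=0: even sum, s = 10+0 = 10
p=4,n=1: odd sum, s = 10-1 = 9
p=4,n=2: even sum, s = 9+8 = 17
p=4,n=3: odd sum, s = 17-3 = 14
p=5,n=0: odd sum, s = 14-0 = 14
p=5,n=1: even sum, s = 14+5 = 19
p=5,n=2: odd sum, s = 19-2 = 17
p=5,n=3: even sum, s = 17+15 = 32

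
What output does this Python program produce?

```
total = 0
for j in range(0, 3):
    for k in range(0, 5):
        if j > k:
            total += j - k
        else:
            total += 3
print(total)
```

j=0,k=0: not 0>0, total = 0+3 = 3
j=0,k=1: not 0>1, total = 3+3 = 6
j=0,k=2: not 0>2, total = 6+3 = 9
j=0,k=3: not 0>3, total = 9+3 = 12
j=0,k=4: not 0>4, total = 12+3 = 15
j=1,k=0: 1>0, total = 15+1 = 16
j=1,k=1: not 1>1, total = 16+3 = 19
j=1,k=2: not 1>2, total = 19+3 = 22
j=1,k=3: not 1>3, total = 22+3 = 25
j=1,k=4: not 1>4, total = 25+3 = 28
j=2,k=0: 2>0, total = 28+2 = 30
j=2,k=1: 2>1, total = 30+1 = 31
j=2,k=2: not 2>2, total = 31+3 = 34
j=2,k=3: not 2>3, total = 34+3 = 37
j=2,k=4: not 2>4, total = 37+3 = 40

40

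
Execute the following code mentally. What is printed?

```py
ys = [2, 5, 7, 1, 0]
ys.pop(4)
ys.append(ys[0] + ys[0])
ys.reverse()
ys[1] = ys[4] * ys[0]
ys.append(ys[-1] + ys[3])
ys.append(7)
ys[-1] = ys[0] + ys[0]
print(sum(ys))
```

pop(4) removes 0 → [2, 5, 7, 1]
append ys[0]+ys[0] = 2+2 = 4 → [2, 5, 7, 1, 4]
reverse → [4, 1, 7, 5, 2]
ys[1] = ys[4]*ys[0] = 2*4 = 8 → [4, 8, 7, 5, 2]
append ys[-1]+ys[3] = 2+5 = 7 → [4, 8, 7, 5, 2, 7]
append 7 → [4, 8, 7, 5, 2, 7, 7]
ys[-1] = ys[0]+ys[0] = 4+4 = 8 → [4, 8, 7, 5, 2, 7, 8]
sum = 41

41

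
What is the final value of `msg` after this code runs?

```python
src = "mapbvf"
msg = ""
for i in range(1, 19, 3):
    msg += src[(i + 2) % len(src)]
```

'bmbmbm'

i=1: add src[3]='b' → 'b'
i=4: add src[0]='m' → 'bm'
i=7: add src[3]='b' → 'bmb'
i=10: add src[0]='m' → 'bmbm'
i=13: add src[3]='b' → 'bmbmb'
i=16: add src[0]='m' → 'bmbmbm'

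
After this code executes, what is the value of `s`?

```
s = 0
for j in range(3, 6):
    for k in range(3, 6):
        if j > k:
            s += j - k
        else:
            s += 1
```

10

j=3,k=3: not 3>3, s = 0+1 = 1
j=3,k=4: not 3>4, s = 1+1 = 2
j=3,k=5: not 3>5, s = 2+1 = 3
j=4,k=3: 4>3, s = 3+1 = 4
j=4,k=4: not 4>4, s = 4+1 = 5
j=4,k=5: not 4>5, s = 5+1 = 6
j=5,k=3: 5>3, s = 6+2 = 8
j=5,k=4: 5>4, s = 8+1 = 9
j=5,k=5: not 5>5, s = 9+1 = 10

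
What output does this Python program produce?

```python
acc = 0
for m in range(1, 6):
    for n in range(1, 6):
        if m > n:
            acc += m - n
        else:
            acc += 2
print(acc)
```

m=1,n=1: not 1>1, acc = 0+2 = 2
m=1,n=2: not 1>2, acc = 2+2 = 4
m=1,n=3: not 1>3, acc = 4+2 = 6
m=1,n=4: not 1>4, acc = 6+2 = 8
m=1,n=5: not 1>5, acc = 8+2 = 10
m=2,n=1: 2>1, acc = 10+1 = 11
m=2,n=2: not 2>2, acc = 11+2 = 13
m=2,n=3: not 2>3, acc = 13+2 = 15
m=2,n=4: not 2>4, acc = 15+2 = 17
m=2,n=5: not 2>5, acc = 17+2 = 19
m=3,n=1: 3>1, acc = 19+2 = 21
m=3,n=2: 3>2, acc = 21+1 = 22
m=3,n=3: not 3>3, acc = 22+2 = 24
m=3,n=4: not 3>4, acc = 24+2 = 26
m=3,n=5: not 3>5, acc = 26+2 = 28
m=4,n=1: 4>1, acc = 28+3 = 31
m=4,n=2: 4>2, acc = 31+2 = 33
m=4,n=3: 4>3, acc = 33+1 = 34
m=4,n=4: not 4>4, acc = 34+2 = 36
m=4,n=5: not 4>5, acc = 36+2 = 38
m=5,n=1: 5>1, acc = 38+4 = 42
m=5,n=2: 5>2, acc = 42+3 = 45
m=5,n=3: 5>3, acc = 45+2 = 47
m=5,n=4: 5>4, acc = 47+1 = 48
m=5,n=5: not 5>5, acc = 48+2 = 50

50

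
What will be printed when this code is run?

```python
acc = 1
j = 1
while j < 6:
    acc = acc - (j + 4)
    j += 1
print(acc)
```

-34

j=1: acc = 1-5 = -4
j=2: acc = (-4)-6 = -10
j=3: acc = (-10)-7 = -17
j=4: acc = (-17)-8 = -25
j=5: acc = (-25)-9 = -34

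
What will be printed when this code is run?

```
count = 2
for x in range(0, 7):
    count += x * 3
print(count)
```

65

x=0: count = 2+0*3 = 2
x=1: count = 2+1*3 = 5
x=2: count = 5+2*3 = 11
x=3: count = 11+3*3 = 20
x=4: count = 20+4*3 = 32
x=5: count = 32+5*3 = 47
x=6: count = 47+6*3 = 65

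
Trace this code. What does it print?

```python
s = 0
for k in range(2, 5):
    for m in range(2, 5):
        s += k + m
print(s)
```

54

k=2,m=2: s = 0+4 = 4
k=2,m=3: s = 4+5 = 9
k=2,m=4: s = 9+6 = 15
k=3,m=2: s = 15+5 = 20
k=3,m=3: s = 20+6 = 26
k=3,m=4: s = 26+7 = 33
k=4,m=2: s = 33+6 = 39
k=4,m=3: s = 39+7 = 46
k=4,m=4: s = 46+8 = 54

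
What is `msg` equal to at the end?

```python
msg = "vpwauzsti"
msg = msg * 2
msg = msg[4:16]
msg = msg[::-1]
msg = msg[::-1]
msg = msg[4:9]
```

'ivpwa'

repeat ×2 → 'vpwauzstivpwauzsti'
slice [4:16] → 'uzstivpwauzs'
reverse → 'szuawpvitszu'
reverse → 'uzstivpwauzs'
slice [4:9] → 'ivpwa'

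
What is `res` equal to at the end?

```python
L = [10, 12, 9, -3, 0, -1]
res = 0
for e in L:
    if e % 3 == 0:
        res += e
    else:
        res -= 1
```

16

e=10: not %3==0, res = 0-1 = -1
e=12: %3==0, res = (-1)+12 = 11
e=9: %3==0, res = 11+9 = 20
e=-3: %3==0, res = 20+(-3) = 17
e=0: %3==0, res = 17+0 = 17
e=-1: not %3==0, res = 17-1 = 16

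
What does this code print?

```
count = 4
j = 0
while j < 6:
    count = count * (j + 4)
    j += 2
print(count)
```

j=0: count = 4*4 = 16
j=2: count = 16*6 = 96
j=4: count = 96*8 = 768

768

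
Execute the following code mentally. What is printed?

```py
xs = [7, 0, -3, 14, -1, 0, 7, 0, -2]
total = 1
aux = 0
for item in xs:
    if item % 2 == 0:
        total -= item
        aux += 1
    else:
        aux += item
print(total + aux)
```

4

item=7: not even; aux=7
item=0: even, total = 1-0 = 1; aux=8
item=-3: not even; aux=5
item=14: even, total = 1-14 = -13; aux=6
item=-1: not even; aux=5
item=0: even, total = (-13)-0 = -13; aux=6
item=7: not even; aux=13
item=0: even, total = (-13)-0 = -13; aux=14
item=-2: even, total = (-13)-(-2) = -11; aux=15
total+aux = (-11)+15 = 4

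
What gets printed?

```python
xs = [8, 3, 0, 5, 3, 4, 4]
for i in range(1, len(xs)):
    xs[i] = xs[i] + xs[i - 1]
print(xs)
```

i=1: xs[1] = 3+8 = 11 → [8, 11, 0, 5, 3, 4, 4]
i=2: xs[2] = 0+11 = 11 → [8, 11, 11, 5, 3, 4, 4]
i=3: xs[3] = 5+11 = 16 → [8, 11, 11, 16, 3, 4, 4]
i=4: xs[4] = 3+16 = 19 → [8, 11, 11, 16, 19, 4, 4]
i=5: xs[5] = 4+19 = 23 → [8, 11, 11, 16, 19, 23, 4]
i=6: xs[6] = 4+23 = 27 → [8, 11, 11, 16, 19, 23, 27]

[8, 11, 11, 16, 19, 23, 27]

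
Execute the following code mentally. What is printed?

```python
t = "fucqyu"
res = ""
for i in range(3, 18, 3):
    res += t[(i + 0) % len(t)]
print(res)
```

qfqfq

i=3: add t[3]='q' → 'q'
i=6: add t[0]='f' → 'qf'
i=9: add t[3]='q' → 'qfq'
i=12: add t[0]='f' → 'qfqf'
i=15: add t[3]='q' → 'qfqfq'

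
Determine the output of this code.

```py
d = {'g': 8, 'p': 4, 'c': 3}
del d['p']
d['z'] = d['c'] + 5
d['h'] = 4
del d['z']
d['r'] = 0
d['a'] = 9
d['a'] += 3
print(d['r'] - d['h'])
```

-4

del 'p' → {'g': 8, 'c': 3}
d['z'] = d['c']+5 = 8 → {'g': 8, 'c': 3, 'z': 8}
d['h'] = 4 → {'g': 8, 'c': 3, 'z': 8, 'h': 4}
del 'z' → {'g': 8, 'c': 3, 'h': 4}
d['r'] = 0 → {'g': 8, 'c': 3, 'h': 4, 'r': 0}
d['a'] = 9 → {'g': 8, 'c': 3, 'h': 4, 'r': 0, 'a': 9}
d['a'] = 9+3 = 12 → {'g': 8, 'c': 3, 'h': 4, 'r': 0, 'a': 12}
d['r']-d['h'] = 0-4 = -4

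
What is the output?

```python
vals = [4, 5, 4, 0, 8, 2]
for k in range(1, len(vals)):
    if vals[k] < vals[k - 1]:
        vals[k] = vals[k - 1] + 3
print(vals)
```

[4, 5, 8, 11, 14, 17]

k=1: 5>=4, unchanged → [4, 5, 4, 0, 8, 2]
k=2: 4<5, vals[2] = 5+3 = 8 → [4, 5, 8, 0, 8, 2]
k=3: 0<8, vals[3] = 8+3 = 11 → [4, 5, 8, 11, 8, 2]
k=4: 8<11, vals[4] = 11+3 = 14 → [4, 5, 8, 11, 14, 2]
k=5: 2<14, vals[5] = 14+3 = 17 → [4, 5, 8, 11, 14, 17]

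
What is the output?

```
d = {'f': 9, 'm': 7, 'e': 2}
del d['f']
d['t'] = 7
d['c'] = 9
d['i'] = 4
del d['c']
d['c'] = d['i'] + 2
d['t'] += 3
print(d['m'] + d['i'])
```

11

del 'f' → {'m': 7, 'e': 2}
d['t'] = 7 → {'m': 7, 'e': 2, 't': 7}
d['c'] = 9 → {'m': 7, 'e': 2, 't': 7, 'c': 9}
d['i'] = 4 → {'m': 7, 'e': 2, 't': 7, 'c': 9, 'i': 4}
del 'c' → {'m': 7, 'e': 2, 't': 7, 'i': 4}
d['c'] = d['i']+2 = 6 → {'m': 7, 'e': 2, 't': 7, 'i': 4, 'c': 6}
d['t'] = 7+3 = 10 → {'m': 7, 'e': 2, 't': 10, 'i': 4, 'c': 6}
d['m']+d['i'] = 7+4 = 11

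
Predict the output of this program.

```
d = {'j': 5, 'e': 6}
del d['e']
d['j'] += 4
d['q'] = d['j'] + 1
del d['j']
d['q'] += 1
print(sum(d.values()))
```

11

del 'e' → {'j': 5}
d['j'] = 5+4 = 9 → {'j': 9}
d['q'] = d['j']+1 = 10 → {'j': 9, 'q': 10}
del 'j' → {'q': 10}
d['q'] = 10+1 = 11 → {'q': 11}
sum of values = 11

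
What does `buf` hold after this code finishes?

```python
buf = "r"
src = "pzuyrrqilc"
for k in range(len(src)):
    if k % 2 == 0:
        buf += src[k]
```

'rpurql'

k=0: add 'p' → 'rp'
k=1: skip
k=2: add 'u' → 'rpu'
k=3: skip
k=4: add 'r' → 'rpur'
k=5: skip
k=6: add 'q' → 'rpurq'
k=7: skip
k=8: add 'l' → 'rpurql'
k=9: skip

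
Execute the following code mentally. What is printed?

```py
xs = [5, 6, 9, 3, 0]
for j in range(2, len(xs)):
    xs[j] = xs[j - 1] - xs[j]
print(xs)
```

j=2: xs[2] = 6-9 = -3 → [5, 6, -3, 3, 0]
j=3: xs[3] = (-3)-3 = -6 → [5, 6, -3, -6, 0]
j=4: xs[4] = (-6)-0 = -6 → [5, 6, -3, -6, -6]

[5, 6, -3, -6, -6]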